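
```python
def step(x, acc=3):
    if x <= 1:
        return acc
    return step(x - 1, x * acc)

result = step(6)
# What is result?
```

Accumulator trace (n, acc): (6, 3) -> (5, 18) -> (4, 90) -> (3, 360) -> (2, 1080) -> (1, 2160) -> return 2160

Answer: 2160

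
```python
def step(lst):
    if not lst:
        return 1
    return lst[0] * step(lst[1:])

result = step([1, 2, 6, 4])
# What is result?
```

Product over [1, 2, 6, 4] = 1 * 2 * 6 * 4 = 48

Answer: 48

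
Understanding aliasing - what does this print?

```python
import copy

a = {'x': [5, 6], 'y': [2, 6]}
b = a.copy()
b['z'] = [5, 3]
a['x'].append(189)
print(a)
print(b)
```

Key concept: shallow copy of dict with mutable values.
Step by step:
`a = {'x': [5, 6], 'y': [2, 6]}` → a = {'x': [5, 6], 'y': [2, 6]}
`b = a.copy()` → b = {'x': [5, 6], 'y': [2, 6]}
`b['z'] = [5, 3]` → b = {'x': [5, 6], 'y': [2, 6], 'z': [5, 3]}
`a['x'].append(189)` → a = {'x': [5, 6, 189], 'y': [2, 6]}; b = {'x': [5, 6, 189], 'y': [2, 6], 'z': [5, 3]}
`print(a)` → prints {'x': [5, 6, 189], 'y': [2, 6]}
`print(b)` → prints {'x': [5, 6, 189], 'y': [2, 6], 'z': [5, 3]}

Answer:
{'x': [5, 6, 189], 'y': [2, 6]}
{'x': [5, 6, 189], 'y': [2, 6], 'z': [5, 3]}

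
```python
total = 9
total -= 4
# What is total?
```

Trace:
`total = 9` → total = 9
`total -= 4` → total = 5
So total = 5

Answer: 5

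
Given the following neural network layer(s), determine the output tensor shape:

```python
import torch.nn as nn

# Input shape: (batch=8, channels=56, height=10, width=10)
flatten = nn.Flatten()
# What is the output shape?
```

Input: (8, 56, 10, 10) -> Output: (8, 5600)

Answer: (8, 5600)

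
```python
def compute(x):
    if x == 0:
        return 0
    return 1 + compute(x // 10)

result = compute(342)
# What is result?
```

Count of digits of 342: 3

Answer: 3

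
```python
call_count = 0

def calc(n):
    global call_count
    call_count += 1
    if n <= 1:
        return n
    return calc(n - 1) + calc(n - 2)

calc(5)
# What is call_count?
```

Calls(n) = 1 + Calls(n-1) + Calls(n-2); Calls(0)=Calls(1)=1. For n=5 this gives 15.

Answer: 15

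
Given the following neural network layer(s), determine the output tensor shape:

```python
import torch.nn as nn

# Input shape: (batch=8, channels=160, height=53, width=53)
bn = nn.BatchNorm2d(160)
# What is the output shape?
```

Input: (8, 160, 53, 53) -> Output: (8, 160, 53, 53)

Answer: (8, 160, 53, 53)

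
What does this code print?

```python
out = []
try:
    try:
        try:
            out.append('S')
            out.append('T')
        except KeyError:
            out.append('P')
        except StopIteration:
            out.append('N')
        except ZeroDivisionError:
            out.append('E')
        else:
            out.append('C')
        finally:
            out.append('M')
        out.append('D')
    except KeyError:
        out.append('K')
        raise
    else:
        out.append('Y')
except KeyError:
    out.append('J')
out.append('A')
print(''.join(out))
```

Execution trace: 'S' (inner try body) → 'T' (inner try body, no exception) → 'C' (inner else) → 'M' (inner finally) → 'D' (try body, no exception) → 'Y' (else) → 'A' (after the try/except). Output: STCMDYA

Answer: STCMDYA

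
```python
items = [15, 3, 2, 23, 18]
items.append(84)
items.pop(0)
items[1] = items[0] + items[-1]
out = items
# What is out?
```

Trace:
`items = [15, 3, 2, 23, 18]` → items = [15, 3, 2, 23, 18]
`items.append(84)` → items = [15, 3, 2, 23, 18, 84]
`items.pop(0)` → items = [3, 2, 23, 18, 84]
`items[1] = items[0] + items[-1]` → items = [3, 87, 23, 18, 84]
`out = items` → out = [3, 87, 23, 18, 84]
So out = [3, 87, 23, 18, 84]

Answer: [3, 87, 23, 18, 84]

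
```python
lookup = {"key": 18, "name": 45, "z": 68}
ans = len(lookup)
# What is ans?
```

Trace:
`lookup = {"key": 18, "name": 45, "z": 68}` → lookup = {'key': 18, 'name': 45, 'z': 68}
`ans = len(lookup)` → ans = 3
So ans = 3

Answer: 3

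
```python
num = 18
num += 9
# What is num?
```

Trace:
`num = 18` → num = 18
`num += 9` → num = 27
So num = 27

Answer: 27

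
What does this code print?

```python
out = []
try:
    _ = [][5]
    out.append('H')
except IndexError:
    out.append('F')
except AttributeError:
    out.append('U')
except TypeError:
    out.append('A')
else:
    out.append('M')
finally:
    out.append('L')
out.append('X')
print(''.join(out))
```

Execution trace: 'F' (except IndexError) → 'L' (finally) → 'X' (after the try/except). Output: FLX

Answer: FLX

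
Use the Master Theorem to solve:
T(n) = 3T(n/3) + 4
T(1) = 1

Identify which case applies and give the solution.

a=3, b=3, f(n)=4. log_3(3) = 1. Since c=0 < 1, Case 1 applies: T(n) = Θ(n^log_b(a)) = O(n).

Answer: O(n) - Case 1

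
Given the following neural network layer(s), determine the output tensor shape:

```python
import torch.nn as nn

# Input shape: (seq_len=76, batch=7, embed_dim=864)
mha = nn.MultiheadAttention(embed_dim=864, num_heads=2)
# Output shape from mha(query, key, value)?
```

Input: (76, 7, 864) -> Output: (76, 7, 864)

Answer: (76, 7, 864)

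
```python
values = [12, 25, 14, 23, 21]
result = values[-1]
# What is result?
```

Trace:
`values = [12, 25, 14, 23, 21]` → values = [12, 25, 14, 23, 21]
`result = values[-1]` → result = 21
So result = 21

Answer: 21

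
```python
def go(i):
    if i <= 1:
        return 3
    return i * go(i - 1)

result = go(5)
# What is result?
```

go(5) = 5 * 4 * 3 * 2 * 3 = 360

Answer: 360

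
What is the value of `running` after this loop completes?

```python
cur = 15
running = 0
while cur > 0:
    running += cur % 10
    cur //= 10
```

Sum digits of 15
`running` takes the values: 0 → 5 → 6

Answer: 6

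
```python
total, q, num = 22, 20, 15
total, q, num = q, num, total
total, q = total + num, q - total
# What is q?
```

Trace:
`total, q, num = 22, 20, 15` → total = 22; q = 20; num = 15
`total, q, num = q, num, total` → total = 20; q = 15; num = 22
`total, q = total + num, q - total` → total = 42; q = -5
So q = -5

Answer: -5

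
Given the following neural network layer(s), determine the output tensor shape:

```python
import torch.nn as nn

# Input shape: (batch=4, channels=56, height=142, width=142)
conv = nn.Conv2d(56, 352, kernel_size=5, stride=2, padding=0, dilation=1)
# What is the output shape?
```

Input: (4, 56, 142, 142) -> Output: (4, 352, 69, 69)

Answer: (4, 352, 69, 69)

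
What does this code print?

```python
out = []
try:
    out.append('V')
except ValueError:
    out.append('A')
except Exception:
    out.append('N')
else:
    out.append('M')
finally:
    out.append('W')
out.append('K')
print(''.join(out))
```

Execution trace: 'V' (try body, no exception) → 'M' (else) → 'W' (finally) → 'K' (after the try/except). Output: VMWK

Answer: VMWK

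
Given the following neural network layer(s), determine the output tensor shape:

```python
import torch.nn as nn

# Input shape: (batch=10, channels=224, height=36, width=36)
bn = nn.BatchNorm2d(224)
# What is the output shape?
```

Input: (10, 224, 36, 36) -> Output: (10, 224, 36, 36)

Answer: (10, 224, 36, 36)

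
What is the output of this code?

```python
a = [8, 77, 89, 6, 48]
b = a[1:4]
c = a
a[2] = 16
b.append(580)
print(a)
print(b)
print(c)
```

Key concept: slice vs alias.
Step by step:
`a = [8, 77, 89, 6, 48]` → a = [8, 77, 89, 6, 48]
`b = a[1:4]` → b = [77, 89, 6]
`c = a` → c = [8, 77, 89, 6, 48] (same object as a)
`a[2] = 16` → a = [8, 77, 16, 6, 48] (same object as c); c = [8, 77, 16, 6, 48] (same object as a)
`b.append(580)` → b = [77, 89, 6, 580]
`print(a)` → prints [8, 77, 16, 6, 48]
`print(b)` → prints [77, 89, 6, 580]
`print(c)` → prints [8, 77, 16, 6, 48]

Answer:
[8, 77, 16, 6, 48]
[77, 89, 6, 580]
[8, 77, 16, 6, 48]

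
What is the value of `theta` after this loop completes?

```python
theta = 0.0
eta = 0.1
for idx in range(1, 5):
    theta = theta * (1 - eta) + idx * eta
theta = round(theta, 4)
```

Moving average with lr=0.1
`theta` takes the values: 0.0 → 0.1 → 0.29 → 0.561 → 0.9049

Answer: 0.9049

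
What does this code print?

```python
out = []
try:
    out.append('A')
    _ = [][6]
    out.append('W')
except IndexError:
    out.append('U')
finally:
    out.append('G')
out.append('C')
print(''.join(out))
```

Execution trace: 'A' (try body) → 'U' (except IndexError) → 'G' (finally) → 'C' (after the try/except). Output: AUGC

Answer: AUGC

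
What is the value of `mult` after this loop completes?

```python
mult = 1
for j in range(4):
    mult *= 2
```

2^4 = 16
`mult` takes the values: 1 → 2 → 4 → 8 → 16

Answer: 16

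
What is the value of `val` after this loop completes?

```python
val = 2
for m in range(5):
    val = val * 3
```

Multiply by 3, 5 times: 2 * 3^5 = 486
`val` takes the values: 2 → 6 → 18 → 54 → 162 → 486

Answer: 486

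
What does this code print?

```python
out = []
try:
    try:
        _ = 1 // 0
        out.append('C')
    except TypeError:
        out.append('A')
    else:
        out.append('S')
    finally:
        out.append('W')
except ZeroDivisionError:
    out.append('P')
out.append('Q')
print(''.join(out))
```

Execution trace: 'W' (finally) → 'P' (outer except ZeroDivisionError) → 'Q' (after the try/except). Output: WPQ

Answer: WPQ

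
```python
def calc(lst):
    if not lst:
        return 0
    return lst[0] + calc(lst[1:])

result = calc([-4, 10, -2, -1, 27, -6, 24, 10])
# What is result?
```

(-4) + 10 + (-2) + (-1) + 27 + (-6) + 24 + 10 + 0 = 58

Answer: 58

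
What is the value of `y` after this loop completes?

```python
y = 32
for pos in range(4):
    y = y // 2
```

Halve 4 times: 32 // 2^4 = 2
`y` takes the values: 32 → 16 → 8 → 4 → 2

Answer: 2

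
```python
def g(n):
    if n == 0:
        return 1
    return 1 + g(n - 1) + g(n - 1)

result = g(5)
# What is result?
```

g(n) = 1 + 2·g(n-1), g(0)=1. Closed form: (1+1)·2^5 - 1 = 63.

Answer: 63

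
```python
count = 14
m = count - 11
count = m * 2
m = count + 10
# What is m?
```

Trace:
`count = 14` → count = 14
`m = count - 11` → m = 3
`count = m * 2` → count = 6
`m = count + 10` → m = 16
So m = 16

Answer: 16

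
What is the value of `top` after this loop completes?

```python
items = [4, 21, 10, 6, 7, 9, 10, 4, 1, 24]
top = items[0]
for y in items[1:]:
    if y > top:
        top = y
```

Maximum of [4, 21, 10, 6, 7, 9, 10, 4, 1, 24]
`top` takes the values: 4 → 21 → 24

Answer: 24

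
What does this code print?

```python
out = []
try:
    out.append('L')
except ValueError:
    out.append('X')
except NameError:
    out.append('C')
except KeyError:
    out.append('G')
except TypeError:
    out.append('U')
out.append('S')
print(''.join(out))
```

Execution trace: 'L' (try body, no exception) → 'S' (after the try/except). Output: LS

Answer: LS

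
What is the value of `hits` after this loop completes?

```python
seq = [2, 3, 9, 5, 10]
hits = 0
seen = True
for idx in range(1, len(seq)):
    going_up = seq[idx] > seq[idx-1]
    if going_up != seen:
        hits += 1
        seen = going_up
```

Count direction changes in [2, 3, 9, 5, 10]
`hits` takes the values: 0 → 1 → 2

Answer: 2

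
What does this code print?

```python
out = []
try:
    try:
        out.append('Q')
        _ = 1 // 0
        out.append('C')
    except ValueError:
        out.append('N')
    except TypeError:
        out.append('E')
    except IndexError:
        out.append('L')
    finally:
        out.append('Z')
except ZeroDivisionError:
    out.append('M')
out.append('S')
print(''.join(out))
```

Execution trace: 'Q' (try body) → 'Z' (finally) → 'M' (outer except ZeroDivisionError) → 'S' (after the try/except). Output: QZMS

Answer: QZMS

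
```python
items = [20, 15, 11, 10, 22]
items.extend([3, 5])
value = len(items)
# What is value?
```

Trace:
`items = [20, 15, 11, 10, 22]` → items = [20, 15, 11, 10, 22]
`items.extend([3, 5])` → items = [20, 15, 11, 10, 22, 3, 5]
`value = len(items)` → value = 7
So value = 7

Answer: 7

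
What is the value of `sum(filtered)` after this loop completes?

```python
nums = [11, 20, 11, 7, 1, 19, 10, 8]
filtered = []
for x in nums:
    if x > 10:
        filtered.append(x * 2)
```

Sum of doubled values > 10
`filtered` takes the values: [] → [22] → [22, 40] → [22, 40, 22] → [22, 40, 22, 38]
So `sum(filtered)` = 122

Answer: 122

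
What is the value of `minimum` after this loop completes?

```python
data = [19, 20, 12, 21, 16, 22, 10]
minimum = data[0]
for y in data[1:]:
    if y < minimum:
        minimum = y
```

Minimum of [19, 20, 12, 21, 16, 22, 10]
`minimum` takes the values: 19 → 12 → 10

Answer: 10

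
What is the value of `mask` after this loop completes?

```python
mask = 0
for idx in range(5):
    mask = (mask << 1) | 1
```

Build 5 consecutive 1-bits: 0b11111
`mask` takes the values: 0 → 1 → 3 → 7 → 15 → 31

Answer: 31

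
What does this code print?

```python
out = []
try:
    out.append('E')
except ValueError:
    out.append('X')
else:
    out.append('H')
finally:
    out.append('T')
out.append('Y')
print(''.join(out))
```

Execution trace: 'E' (try body, no exception) → 'H' (else) → 'T' (finally) → 'Y' (after the try/except). Output: EHTY

Answer: EHTY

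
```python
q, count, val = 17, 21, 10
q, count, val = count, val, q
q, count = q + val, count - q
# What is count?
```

Trace:
`q, count, val = 17, 21, 10` → q = 17; count = 21; val = 10
`q, count, val = count, val, q` → q = 21; count = 10; val = 17
`q, count = q + val, count - q` → q = 38; count = -11
So count = -11

Answer: -11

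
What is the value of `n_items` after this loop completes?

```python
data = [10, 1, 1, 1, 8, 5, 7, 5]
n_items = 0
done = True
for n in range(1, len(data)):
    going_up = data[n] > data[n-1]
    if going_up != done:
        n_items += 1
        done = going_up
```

Count direction changes in [10, 1, 1, 1, 8, 5, 7, 5]
`n_items` takes the values: 0 → 1 → 2 → 3 → 4 → 5

Answer: 5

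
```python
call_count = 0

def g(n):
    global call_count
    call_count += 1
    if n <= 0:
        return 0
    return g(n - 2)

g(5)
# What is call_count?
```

Linear recursion stepping by 2: 4 calls from n=5 down to ≤0.

Answer: 4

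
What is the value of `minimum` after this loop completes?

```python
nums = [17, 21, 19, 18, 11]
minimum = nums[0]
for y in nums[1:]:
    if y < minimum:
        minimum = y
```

Minimum of [17, 21, 19, 18, 11]
`minimum` takes the values: 17 → 11

Answer: 11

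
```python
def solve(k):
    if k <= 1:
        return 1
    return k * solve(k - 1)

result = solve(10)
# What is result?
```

solve(10) = 10 * 9 * 8 * 7 * 6 * 5 * 4 * 3 * 2 * 1 = 3628800

Answer: 3628800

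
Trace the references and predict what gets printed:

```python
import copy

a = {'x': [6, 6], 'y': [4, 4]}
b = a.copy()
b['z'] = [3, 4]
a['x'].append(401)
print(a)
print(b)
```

Key concept: shallow copy of dict with mutable values.
Step by step:
`a = {'x': [6, 6], 'y': [4, 4]}` → a = {'x': [6, 6], 'y': [4, 4]}
`b = a.copy()` → b = {'x': [6, 6], 'y': [4, 4]}
`b['z'] = [3, 4]` → b = {'x': [6, 6], 'y': [4, 4], 'z': [3, 4]}
`a['x'].append(401)` → a = {'x': [6, 6, 401], 'y': [4, 4]}; b = {'x': [6, 6, 401], 'y': [4, 4], 'z': [3, 4]}
`print(a)` → prints {'x': [6, 6, 401], 'y': [4, 4]}
`print(b)` → prints {'x': [6, 6, 401], 'y': [4, 4], 'z': [3, 4]}

Answer:
{'x': [6, 6, 401], 'y': [4, 4]}
{'x': [6, 6, 401], 'y': [4, 4], 'z': [3, 4]}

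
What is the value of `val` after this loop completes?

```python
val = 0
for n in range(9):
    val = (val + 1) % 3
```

Increment mod 3, 9 times = 0
`val` takes the values: 0 → 1 → 2 → 0 → 1 → 2 → 0 → 1 → 2 → 0

Answer: 0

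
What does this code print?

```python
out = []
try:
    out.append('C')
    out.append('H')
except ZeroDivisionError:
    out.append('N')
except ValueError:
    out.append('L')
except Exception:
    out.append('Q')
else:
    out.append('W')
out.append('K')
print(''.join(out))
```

Execution trace: 'C' (try body) → 'H' (try body, no exception) → 'W' (else) → 'K' (after the try/except). Output: CHWK

Answer: CHWK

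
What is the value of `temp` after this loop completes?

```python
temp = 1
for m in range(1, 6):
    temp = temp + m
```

Start at 1, add 1 through 5
`temp` takes the values: 1 → 2 → 4 → 7 → 11 → 16

Answer: 16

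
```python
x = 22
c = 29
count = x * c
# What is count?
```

Trace:
`x = 22` → x = 22
`c = 29` → c = 29
`count = x * c` → count = 638
So count = 638

Answer: 638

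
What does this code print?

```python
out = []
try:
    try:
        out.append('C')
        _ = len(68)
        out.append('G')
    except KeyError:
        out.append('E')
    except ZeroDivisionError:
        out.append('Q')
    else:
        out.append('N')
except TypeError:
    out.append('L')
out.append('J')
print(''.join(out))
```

Execution trace: 'C' (try body) → 'L' (outer except TypeError) → 'J' (after the try/except). Output: CLJ

Answer: CLJ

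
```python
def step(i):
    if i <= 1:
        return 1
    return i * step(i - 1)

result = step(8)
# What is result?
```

step(8) = 8 * 7 * 6 * 5 * 4 * 3 * 2 * 1 = 40320

Answer: 40320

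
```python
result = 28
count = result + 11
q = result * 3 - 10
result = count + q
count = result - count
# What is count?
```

Trace:
`result = 28` → result = 28
`count = result + 11` → count = 39
`q = result * 3 - 10` → q = 74
`result = count + q` → result = 113
`count = result - count` → count = 74
So count = 74

Answer: 74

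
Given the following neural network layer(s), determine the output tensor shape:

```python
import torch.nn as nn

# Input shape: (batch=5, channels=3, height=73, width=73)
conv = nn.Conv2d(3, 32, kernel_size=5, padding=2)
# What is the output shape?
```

Input: (5, 3, 73, 73) -> Output: (5, 32, 73, 73)

Answer: (5, 32, 73, 73)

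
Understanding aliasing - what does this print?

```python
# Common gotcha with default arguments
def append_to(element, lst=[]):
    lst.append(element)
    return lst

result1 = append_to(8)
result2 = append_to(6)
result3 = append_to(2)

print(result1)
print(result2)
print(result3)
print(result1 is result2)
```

Key concept: mutable default argument gotcha.
Step by step:
`result1 = append_to(8)` → result1 = [8]
`result2 = append_to(6)` → result1 = [8, 6] (same object as result2); result2 = [8, 6] (same object as result1)
`result3 = append_to(2)` → result1 = [8, 6, 2] (same object as result2, result3); result2 = [8, 6, 2] (same object as result1, result3); result3 = [8, 6, 2] (same object as result1, result2)
`print(result1)` → prints [8, 6, 2]
`print(result2)` → prints [8, 6, 2]
`print(result3)` → prints [8, 6, 2]
`print(result1 is result2)` → prints True

Answer:
[8, 6, 2]
[8, 6, 2]
[8, 6, 2]
True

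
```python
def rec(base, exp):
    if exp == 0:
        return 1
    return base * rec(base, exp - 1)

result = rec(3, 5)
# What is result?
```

rec(3, 5) = 3 * 3 * 3 * 3 * 3 = 243

Answer: 243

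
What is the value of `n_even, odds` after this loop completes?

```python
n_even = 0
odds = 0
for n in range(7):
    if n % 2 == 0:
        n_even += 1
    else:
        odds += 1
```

Count evens and odds in range(7)
`n_even, odds` takes the values: (0, 0) → (1, 0) → (1, 1) → (2, 1) → (2, 2) → (3, 2) → (3, 3) → (4, 3)

Answer: 4, 3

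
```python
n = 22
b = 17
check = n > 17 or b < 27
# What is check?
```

Trace:
`n = 22` → n = 22
`b = 17` → b = 17
`check = n > 17 or b < 27` → check = True
So check = True

Answer: True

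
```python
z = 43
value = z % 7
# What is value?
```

Trace:
`z = 43` → z = 43
`value = z % 7` → value = 1
So value = 1

Answer: 1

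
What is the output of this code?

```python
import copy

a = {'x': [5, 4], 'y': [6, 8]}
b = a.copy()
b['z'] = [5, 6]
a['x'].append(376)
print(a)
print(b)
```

Key concept: shallow copy of dict with mutable values.
Step by step:
`a = {'x': [5, 4], 'y': [6, 8]}` → a = {'x': [5, 4], 'y': [6, 8]}
`b = a.copy()` → b = {'x': [5, 4], 'y': [6, 8]}
`b['z'] = [5, 6]` → b = {'x': [5, 4], 'y': [6, 8], 'z': [5, 6]}
`a['x'].append(376)` → a = {'x': [5, 4, 376], 'y': [6, 8]}; b = {'x': [5, 4, 376], 'y': [6, 8], 'z': [5, 6]}
`print(a)` → prints {'x': [5, 4, 376], 'y': [6, 8]}
`print(b)` → prints {'x': [5, 4, 376], 'y': [6, 8], 'z': [5, 6]}

Answer:
{'x': [5, 4, 376], 'y': [6, 8]}
{'x': [5, 4, 376], 'y': [6, 8], 'z': [5, 6]}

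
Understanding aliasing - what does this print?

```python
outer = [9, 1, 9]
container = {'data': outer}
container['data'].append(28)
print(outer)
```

Key concept: dict holds reference to list.
Step by step:
`outer = [9, 1, 9]` → outer = [9, 1, 9]
`container = {'data': outer}` → container = {'data': [9, 1, 9]}
`container['data'].append(28)` → outer = [9, 1, 9, 28]; container = {'data': [9, 1, 9, 28]}
`print(outer)` → prints [9, 1, 9, 28]

Answer: [9, 1, 9, 28]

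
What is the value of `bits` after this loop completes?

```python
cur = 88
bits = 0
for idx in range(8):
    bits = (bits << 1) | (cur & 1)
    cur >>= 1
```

Reverse lowest 8 bits of 88
`bits` takes the values: 0 → 1 → 3 → 6 → 13 → 26

Answer: 26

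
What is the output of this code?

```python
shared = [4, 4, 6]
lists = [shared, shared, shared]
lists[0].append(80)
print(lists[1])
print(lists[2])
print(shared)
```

Key concept: list of same reference.
Step by step:
`shared = [4, 4, 6]` → shared = [4, 4, 6]
`lists = [shared, shared, shared]` → lists = [[4, 4, 6], [4, 4, 6], [4, 4, 6]]
`lists[0].append(80)` → shared = [4, 4, 6, 80]; lists = [[4, 4, 6, 80], [4, 4, 6, 80], [4, 4, 6, 80]]
`print(lists[1])` → prints [4, 4, 6, 80]
`print(lists[2])` → prints [4, 4, 6, 80]
`print(shared)` → prints [4, 4, 6, 80]

Answer:
[4, 4, 6, 80]
[4, 4, 6, 80]
[4, 4, 6, 80]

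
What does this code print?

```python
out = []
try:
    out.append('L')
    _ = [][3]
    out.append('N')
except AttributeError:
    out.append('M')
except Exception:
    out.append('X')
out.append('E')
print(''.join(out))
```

Execution trace: 'L' (try body) → 'X' (except Exception) → 'E' (after the try/except). Output: LXE

Answer: LXE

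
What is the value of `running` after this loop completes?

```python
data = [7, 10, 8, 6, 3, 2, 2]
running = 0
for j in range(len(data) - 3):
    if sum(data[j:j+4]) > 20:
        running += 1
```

Count windows with sum > 20
`running` takes the values: 0 → 1 → 2

Answer: 2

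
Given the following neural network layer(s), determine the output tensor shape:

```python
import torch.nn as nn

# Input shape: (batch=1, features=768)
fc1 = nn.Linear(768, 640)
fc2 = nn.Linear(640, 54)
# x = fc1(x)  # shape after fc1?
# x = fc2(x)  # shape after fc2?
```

Input: (1, 768) -> after fc1: (1, 640) -> Output: (1, 54)

Answer: (1, 54)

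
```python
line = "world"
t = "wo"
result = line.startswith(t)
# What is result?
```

Trace:
`line = "world"` → line = 'world'
`t = "wo"` → t = 'wo'
`result = line.startswith(t)` → result = True
So result = True

Answer: True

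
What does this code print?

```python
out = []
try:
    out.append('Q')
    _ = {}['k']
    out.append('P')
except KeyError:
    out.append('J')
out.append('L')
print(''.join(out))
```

Execution trace: 'Q' (try body) → 'J' (except KeyError) → 'L' (after the try/except). Output: QJL

Answer: QJL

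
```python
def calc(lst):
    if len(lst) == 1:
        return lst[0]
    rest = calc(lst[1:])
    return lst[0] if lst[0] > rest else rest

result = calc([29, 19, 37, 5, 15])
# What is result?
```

Recursive max over [29, 19, 37, 5, 15] = 37

Answer: 37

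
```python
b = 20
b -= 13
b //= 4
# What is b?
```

Trace:
`b = 20` → b = 20
`b -= 13` → b = 7
`b //= 4` → b = 1
So b = 1

Answer: 1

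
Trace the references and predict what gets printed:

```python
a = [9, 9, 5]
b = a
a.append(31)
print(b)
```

Key concept: basic list aliasing.
Step by step:
`a = [9, 9, 5]` → a = [9, 9, 5]
`b = a` → b = [9, 9, 5] (same object as a)
`a.append(31)` → a = [9, 9, 5, 31] (same object as b); b = [9, 9, 5, 31] (same object as a)
`print(b)` → prints [9, 9, 5, 31]

Answer: [9, 9, 5, 31]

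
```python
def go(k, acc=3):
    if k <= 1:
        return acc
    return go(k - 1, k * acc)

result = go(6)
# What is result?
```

Accumulator trace (n, acc): (6, 3) -> (5, 18) -> (4, 90) -> (3, 360) -> (2, 1080) -> (1, 2160) -> return 2160

Answer: 2160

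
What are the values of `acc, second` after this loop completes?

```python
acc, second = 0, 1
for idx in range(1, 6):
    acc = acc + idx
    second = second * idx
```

Sum and factorial of 1 to 5
`acc, second` takes the values: (0, 1) → (1, 1) → (3, 1) → (3, 2) → (6, 2) → (6, 6) → (10, 6) → (10, 24) → (15, 24) → (15, 120)

Answer: 15, 120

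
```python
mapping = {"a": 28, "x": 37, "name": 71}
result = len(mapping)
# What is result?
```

Trace:
`mapping = {"a": 28, "x": 37, "name": 71}` → mapping = {'a': 28, 'x': 37, 'name': 71}
`result = len(mapping)` → result = 3
So result = 3

Answer: 3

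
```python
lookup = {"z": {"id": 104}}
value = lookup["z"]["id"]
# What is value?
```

Trace:
`lookup = {"z": {"id": 104}}` → lookup = {'z': {'id': 104}}
`value = lookup["z"]["id"]` → value = 104
So value = 104

Answer: 104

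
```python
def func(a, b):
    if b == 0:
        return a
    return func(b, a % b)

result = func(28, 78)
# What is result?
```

func(28, 78) -> func(78, 28) -> func(28, 22) -> func(22, 6) -> func(6, 4) -> func(4, 2) -> func(2, 0) -> 2

Answer: 2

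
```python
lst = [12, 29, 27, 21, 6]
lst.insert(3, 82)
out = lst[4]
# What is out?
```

Trace:
`lst = [12, 29, 27, 21, 6]` → lst = [12, 29, 27, 21, 6]
`lst.insert(3, 82)` → lst = [12, 29, 27, 82, 21, 6]
`out = lst[4]` → out = 21
So out = 21

Answer: 21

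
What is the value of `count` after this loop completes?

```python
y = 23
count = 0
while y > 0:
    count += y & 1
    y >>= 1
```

Count set bits in 23 (binary: 0b10111)
`count` takes the values: 0 → 1 → 2 → 3 → 4

Answer: 4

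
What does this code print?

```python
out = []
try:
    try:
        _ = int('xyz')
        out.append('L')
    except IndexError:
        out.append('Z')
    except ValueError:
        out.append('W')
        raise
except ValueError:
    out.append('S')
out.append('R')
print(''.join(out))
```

Execution trace: 'W' (inner except ValueError) → 'S' (outer except ValueError) → 'R' (after the try/except). Output: WSR

Answer: WSR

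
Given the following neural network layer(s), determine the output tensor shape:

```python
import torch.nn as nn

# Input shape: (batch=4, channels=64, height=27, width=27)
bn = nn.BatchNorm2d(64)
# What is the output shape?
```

Input: (4, 64, 27, 27) -> Output: (4, 64, 27, 27)

Answer: (4, 64, 27, 27)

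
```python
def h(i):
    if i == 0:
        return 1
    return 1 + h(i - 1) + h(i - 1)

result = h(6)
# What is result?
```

h(i) = 1 + 2·h(i-1), h(0)=1. Closed form: (1+1)·2^6 - 1 = 127.

Answer: 127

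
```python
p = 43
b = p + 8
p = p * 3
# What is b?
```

Trace:
`p = 43` → p = 43
`b = p + 8` → b = 51
`p = p * 3` → p = 129
So b = 51

Answer: 51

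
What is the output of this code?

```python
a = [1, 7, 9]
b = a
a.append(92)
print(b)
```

Key concept: basic list aliasing.
Step by step:
`a = [1, 7, 9]` → a = [1, 7, 9]
`b = a` → b = [1, 7, 9] (same object as a)
`a.append(92)` → a = [1, 7, 9, 92] (same object as b); b = [1, 7, 9, 92] (same object as a)
`print(b)` → prints [1, 7, 9, 92]

Answer: [1, 7, 9, 92]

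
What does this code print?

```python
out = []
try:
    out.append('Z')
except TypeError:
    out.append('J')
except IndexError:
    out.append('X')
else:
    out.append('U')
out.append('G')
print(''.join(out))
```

Execution trace: 'Z' (try body, no exception) → 'U' (else) → 'G' (after the try/except). Output: ZUG

Answer: ZUG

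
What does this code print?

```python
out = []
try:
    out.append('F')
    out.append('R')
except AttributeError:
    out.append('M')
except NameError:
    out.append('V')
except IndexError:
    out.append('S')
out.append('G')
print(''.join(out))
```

Execution trace: 'F' (try body) → 'R' (try body, no exception) → 'G' (after the try/except). Output: FRG

Answer: FRG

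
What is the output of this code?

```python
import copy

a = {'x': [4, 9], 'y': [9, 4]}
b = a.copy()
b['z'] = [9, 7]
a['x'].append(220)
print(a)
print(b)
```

Key concept: shallow copy of dict with mutable values.
Step by step:
`a = {'x': [4, 9], 'y': [9, 4]}` → a = {'x': [4, 9], 'y': [9, 4]}
`b = a.copy()` → b = {'x': [4, 9], 'y': [9, 4]}
`b['z'] = [9, 7]` → b = {'x': [4, 9], 'y': [9, 4], 'z': [9, 7]}
`a['x'].append(220)` → a = {'x': [4, 9, 220], 'y': [9, 4]}; b = {'x': [4, 9, 220], 'y': [9, 4], 'z': [9, 7]}
`print(a)` → prints {'x': [4, 9, 220], 'y': [9, 4]}
`print(b)` → prints {'x': [4, 9, 220], 'y': [9, 4], 'z': [9, 7]}

Answer:
{'x': [4, 9, 220], 'y': [9, 4]}
{'x': [4, 9, 220], 'y': [9, 4], 'z': [9, 7]}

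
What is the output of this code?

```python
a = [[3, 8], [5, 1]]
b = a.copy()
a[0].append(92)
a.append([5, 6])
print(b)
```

Key concept: shallow copy with nested lists.
Step by step:
`a = [[3, 8], [5, 1]]` → a = [[3, 8], [5, 1]]
`b = a.copy()` → b = [[3, 8], [5, 1]]
`a[0].append(92)` → a = [[3, 8, 92], [5, 1]]; b = [[3, 8, 92], [5, 1]]
`a.append([5, 6])` → a = [[3, 8, 92], [5, 1], [5, 6]]
`print(b)` → prints [[3, 8, 92], [5, 1]]

Answer: [[3, 8, 92], [5, 1]]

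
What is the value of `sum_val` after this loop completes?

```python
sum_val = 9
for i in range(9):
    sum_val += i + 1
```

Start at 9, add 1 to 9 = 54
`sum_val` takes the values: 9 → 10 → 12 → 15 → 19 → 24 → 30 → 37 → 45 → 54

Answer: 54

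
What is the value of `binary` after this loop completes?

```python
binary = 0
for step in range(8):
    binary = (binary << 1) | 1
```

Build 8 consecutive 1-bits: 0b11111111
`binary` takes the values: 0 → 1 → 3 → 7 → 15 → 31 → 63 → 127 → 255

Answer: 255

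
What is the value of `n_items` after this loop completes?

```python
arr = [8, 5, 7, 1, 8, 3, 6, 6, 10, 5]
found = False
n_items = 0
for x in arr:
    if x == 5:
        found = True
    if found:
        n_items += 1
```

Count elements after first 5 in [8, 5, 7, 1, 8, 3, 6, 6, 10, 5]
`n_items` takes the values: 0 → 1 → 2 → 3 → 4 → 5 → 6 → 7 → 8 → 9

Answer: 9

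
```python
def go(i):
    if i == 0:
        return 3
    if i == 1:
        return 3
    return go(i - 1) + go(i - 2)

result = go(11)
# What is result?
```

Build up from base cases: go(0)=3, go(1)=3, go(2)=6, go(3)=9, go(4)=15, go(5)=24, go(6)=39, ..., go(11)=432

Answer: 432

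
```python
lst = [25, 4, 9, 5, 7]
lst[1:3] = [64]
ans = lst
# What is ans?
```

Trace:
`lst = [25, 4, 9, 5, 7]` → lst = [25, 4, 9, 5, 7]
`lst[1:3] = [64]` → lst = [25, 64, 5, 7]
`ans = lst` → ans = [25, 64, 5, 7]
So ans = [25, 64, 5, 7]

Answer: [25, 64, 5, 7]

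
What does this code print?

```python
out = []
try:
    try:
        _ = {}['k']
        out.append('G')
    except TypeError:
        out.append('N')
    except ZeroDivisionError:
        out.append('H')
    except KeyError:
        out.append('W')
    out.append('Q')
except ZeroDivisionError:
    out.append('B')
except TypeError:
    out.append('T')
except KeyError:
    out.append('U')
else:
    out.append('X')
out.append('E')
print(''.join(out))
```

Execution trace: 'W' (inner except KeyError) → 'Q' (try body, no exception) → 'X' (else) → 'E' (after the try/except). Output: WQXE

Answer: WQXE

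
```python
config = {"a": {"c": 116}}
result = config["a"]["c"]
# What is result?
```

Trace:
`config = {"a": {"c": 116}}` → config = {'a': {'c': 116}}
`result = config["a"]["c"]` → result = 116
So result = 116

Answer: 116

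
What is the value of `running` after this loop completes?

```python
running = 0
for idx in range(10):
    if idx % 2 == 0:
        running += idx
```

Sum of even numbers 0 to 9
`running` takes the values: 0 → 2 → 6 → 12 → 20

Answer: 20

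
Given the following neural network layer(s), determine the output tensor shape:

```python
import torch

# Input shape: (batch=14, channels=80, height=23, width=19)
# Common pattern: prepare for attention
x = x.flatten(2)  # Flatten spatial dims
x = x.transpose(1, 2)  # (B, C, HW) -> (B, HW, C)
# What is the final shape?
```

Input: (14, 80, 23, 19) -> after flatten(2): (14, 80, 437) -> Output: (14, 437, 80)

Answer: (14, 437, 80)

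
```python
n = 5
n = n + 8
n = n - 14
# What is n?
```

Trace:
`n = 5` → n = 5
`n = n + 8` → n = 13
`n = n - 14` → n = -1
So n = -1

Answer: -1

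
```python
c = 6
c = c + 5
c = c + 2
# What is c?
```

Trace:
`c = 6` → c = 6
`c = c + 5` → c = 11
`c = c + 2` → c = 13
So c = 13

Answer: 13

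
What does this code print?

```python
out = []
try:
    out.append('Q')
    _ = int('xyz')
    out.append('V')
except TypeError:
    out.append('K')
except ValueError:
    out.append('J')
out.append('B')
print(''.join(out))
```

Execution trace: 'Q' (try body) → 'J' (except ValueError) → 'B' (after the try/except). Output: QJB

Answer: QJB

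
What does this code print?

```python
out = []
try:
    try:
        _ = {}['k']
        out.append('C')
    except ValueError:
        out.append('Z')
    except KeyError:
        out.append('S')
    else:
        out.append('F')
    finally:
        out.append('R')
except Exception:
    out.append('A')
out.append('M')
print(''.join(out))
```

Execution trace: 'S' (inner except KeyError) → 'R' (inner finally) → 'M' (after the try/except). Output: SRM

Answer: SRM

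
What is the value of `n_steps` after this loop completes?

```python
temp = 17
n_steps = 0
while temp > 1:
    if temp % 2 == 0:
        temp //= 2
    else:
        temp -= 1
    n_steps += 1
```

Steps to reduce 17 to 1
`n_steps` takes the values: 0 → 1 → 2 → 3 → 4 → 5

Answer: 5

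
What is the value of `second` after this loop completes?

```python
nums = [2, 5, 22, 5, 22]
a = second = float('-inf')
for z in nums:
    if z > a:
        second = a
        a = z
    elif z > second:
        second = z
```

Second largest (with repeats) in [2, 5, 22, 5, 22]
`second` takes the values: -inf → 2 → 5 → 22

Answer: 22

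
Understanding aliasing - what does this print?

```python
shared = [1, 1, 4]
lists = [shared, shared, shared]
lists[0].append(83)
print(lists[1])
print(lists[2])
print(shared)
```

Key concept: list of same reference.
Step by step:
`shared = [1, 1, 4]` → shared = [1, 1, 4]
`lists = [shared, shared, shared]` → lists = [[1, 1, 4], [1, 1, 4], [1, 1, 4]]
`lists[0].append(83)` → shared = [1, 1, 4, 83]; lists = [[1, 1, 4, 83], [1, 1, 4, 83], [1, 1, 4, 83]]
`print(lists[1])` → prints [1, 1, 4, 83]
`print(lists[2])` → prints [1, 1, 4, 83]
`print(shared)` → prints [1, 1, 4, 83]

Answer:
[1, 1, 4, 83]
[1, 1, 4, 83]
[1, 1, 4, 83]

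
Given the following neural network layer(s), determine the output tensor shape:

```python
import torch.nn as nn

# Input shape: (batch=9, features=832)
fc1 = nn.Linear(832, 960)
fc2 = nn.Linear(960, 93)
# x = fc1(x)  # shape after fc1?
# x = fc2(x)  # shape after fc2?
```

Input: (9, 832) -> after fc1: (9, 960) -> Output: (9, 93)

Answer: (9, 93)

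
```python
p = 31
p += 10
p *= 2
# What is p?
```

Trace:
`p = 31` → p = 31
`p += 10` → p = 41
`p *= 2` → p = 82
So p = 82

Answer: 82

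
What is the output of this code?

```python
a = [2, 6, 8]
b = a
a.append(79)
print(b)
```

Key concept: basic list aliasing.
Step by step:
`a = [2, 6, 8]` → a = [2, 6, 8]
`b = a` → b = [2, 6, 8] (same object as a)
`a.append(79)` → a = [2, 6, 8, 79] (same object as b); b = [2, 6, 8, 79] (same object as a)
`print(b)` → prints [2, 6, 8, 79]

Answer: [2, 6, 8, 79]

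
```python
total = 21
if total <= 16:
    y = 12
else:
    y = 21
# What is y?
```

Trace:
`total = 21` → total = 21
`if total <= 16: ...` → total <= 16 is False, take else branch → y = 21
So y = 21

Answer: 21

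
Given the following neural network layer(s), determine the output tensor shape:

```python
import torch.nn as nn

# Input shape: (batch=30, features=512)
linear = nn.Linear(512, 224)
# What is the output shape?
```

Input: (30, 512) -> Output: (30, 224)

Answer: (30, 224)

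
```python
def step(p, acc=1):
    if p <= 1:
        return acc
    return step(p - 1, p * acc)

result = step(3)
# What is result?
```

Accumulator trace (n, acc): (3, 1) -> (2, 3) -> (1, 6) -> return 6

Answer: 6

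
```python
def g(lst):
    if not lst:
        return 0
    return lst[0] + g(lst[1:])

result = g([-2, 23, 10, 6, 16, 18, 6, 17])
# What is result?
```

(-2) + 23 + 10 + 6 + 16 + 18 + 6 + 17 + 0 = 94

Answer: 94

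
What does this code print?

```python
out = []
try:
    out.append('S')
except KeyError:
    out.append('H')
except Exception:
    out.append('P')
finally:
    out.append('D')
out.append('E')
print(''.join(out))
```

Execution trace: 'S' (try body, no exception) → 'D' (finally) → 'E' (after the try/except). Output: SDE

Answer: SDE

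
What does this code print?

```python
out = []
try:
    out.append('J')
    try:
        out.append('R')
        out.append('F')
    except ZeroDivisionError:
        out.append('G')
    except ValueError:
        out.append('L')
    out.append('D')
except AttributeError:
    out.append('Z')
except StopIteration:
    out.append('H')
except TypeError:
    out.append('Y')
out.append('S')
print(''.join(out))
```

Execution trace: 'J' (try body) → 'R' (inner try body) → 'F' (inner try body, no exception) → 'D' (try body, no exception) → 'S' (after the try/except). Output: JRFDS

Answer: JRFDS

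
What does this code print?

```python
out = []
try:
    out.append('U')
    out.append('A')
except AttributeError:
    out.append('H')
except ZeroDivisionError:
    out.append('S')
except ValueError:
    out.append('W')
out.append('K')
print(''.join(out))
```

Execution trace: 'U' (try body) → 'A' (try body, no exception) → 'K' (after the try/except). Output: UAK

Answer: UAK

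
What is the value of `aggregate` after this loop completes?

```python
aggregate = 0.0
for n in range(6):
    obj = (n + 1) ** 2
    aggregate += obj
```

Sum of squared losses 1² + 2² + ... + 6²
`aggregate` takes the values: 0.0 → 1.0 → 5.0 → 14.0 → 30.0 → 55.0 → 91.0

Answer: 91.0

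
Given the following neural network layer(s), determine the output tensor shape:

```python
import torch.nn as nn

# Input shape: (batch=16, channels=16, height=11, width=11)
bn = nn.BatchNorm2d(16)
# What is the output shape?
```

Input: (16, 16, 11, 11) -> Output: (16, 16, 11, 11)

Answer: (16, 16, 11, 11)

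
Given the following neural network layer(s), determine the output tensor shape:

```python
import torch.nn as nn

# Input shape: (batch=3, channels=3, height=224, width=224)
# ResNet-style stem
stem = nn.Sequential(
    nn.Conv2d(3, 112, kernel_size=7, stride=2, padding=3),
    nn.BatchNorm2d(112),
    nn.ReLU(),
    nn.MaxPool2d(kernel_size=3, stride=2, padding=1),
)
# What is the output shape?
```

Input: (3, 3, 224, 224) -> after Conv2d 7x7 stride=2: (3, 112, 112, 112) -> Output: (3, 112, 56, 56)

Answer: (3, 112, 56, 56)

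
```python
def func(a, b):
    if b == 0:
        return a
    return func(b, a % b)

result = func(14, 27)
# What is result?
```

func(14, 27) -> func(27, 14) -> func(14, 13) -> func(13, 1) -> func(1, 0) -> 1

Answer: 1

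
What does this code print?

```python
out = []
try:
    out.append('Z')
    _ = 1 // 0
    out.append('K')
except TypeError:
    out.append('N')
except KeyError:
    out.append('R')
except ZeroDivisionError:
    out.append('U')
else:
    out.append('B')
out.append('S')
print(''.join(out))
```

Execution trace: 'Z' (try body) → 'U' (except ZeroDivisionError) → 'S' (after the try/except). Output: ZUS

Answer: ZUS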